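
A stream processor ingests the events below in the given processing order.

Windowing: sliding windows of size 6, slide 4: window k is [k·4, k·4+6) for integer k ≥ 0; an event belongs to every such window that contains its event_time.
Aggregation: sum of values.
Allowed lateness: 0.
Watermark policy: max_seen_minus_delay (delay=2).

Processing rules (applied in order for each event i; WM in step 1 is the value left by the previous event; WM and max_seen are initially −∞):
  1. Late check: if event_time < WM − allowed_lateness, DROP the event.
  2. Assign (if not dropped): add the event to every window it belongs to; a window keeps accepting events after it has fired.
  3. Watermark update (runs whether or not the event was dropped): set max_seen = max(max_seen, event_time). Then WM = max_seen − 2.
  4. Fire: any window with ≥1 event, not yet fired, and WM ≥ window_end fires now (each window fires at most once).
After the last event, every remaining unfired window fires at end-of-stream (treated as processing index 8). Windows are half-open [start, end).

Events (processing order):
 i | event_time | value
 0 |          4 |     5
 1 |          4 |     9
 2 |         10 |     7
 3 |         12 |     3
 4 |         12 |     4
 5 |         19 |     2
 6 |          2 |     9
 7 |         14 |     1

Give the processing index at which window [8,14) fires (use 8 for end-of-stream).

5

i=0 t=4 v=5: → [4,10),[0,6); WM=2
i=1 t=4 v=9: → [4,10),[0,6); WM=2
i=2 t=10 v=7: → [8,14); WM=8; [0,6) fires=14
i=3 t=12 v=3: → [12,18),[8,14); WM=10; [4,10) fires=14
i=4 t=12 v=4: → [12,18),[8,14); WM=10
i=5 t=19 v=2: → [16,22); WM=17; [8,14) fires=14
i=6 t=2 v=9: DROP (t<17-0); WM=17
i=7 t=14 v=1: DROP (t<17-0); WM=17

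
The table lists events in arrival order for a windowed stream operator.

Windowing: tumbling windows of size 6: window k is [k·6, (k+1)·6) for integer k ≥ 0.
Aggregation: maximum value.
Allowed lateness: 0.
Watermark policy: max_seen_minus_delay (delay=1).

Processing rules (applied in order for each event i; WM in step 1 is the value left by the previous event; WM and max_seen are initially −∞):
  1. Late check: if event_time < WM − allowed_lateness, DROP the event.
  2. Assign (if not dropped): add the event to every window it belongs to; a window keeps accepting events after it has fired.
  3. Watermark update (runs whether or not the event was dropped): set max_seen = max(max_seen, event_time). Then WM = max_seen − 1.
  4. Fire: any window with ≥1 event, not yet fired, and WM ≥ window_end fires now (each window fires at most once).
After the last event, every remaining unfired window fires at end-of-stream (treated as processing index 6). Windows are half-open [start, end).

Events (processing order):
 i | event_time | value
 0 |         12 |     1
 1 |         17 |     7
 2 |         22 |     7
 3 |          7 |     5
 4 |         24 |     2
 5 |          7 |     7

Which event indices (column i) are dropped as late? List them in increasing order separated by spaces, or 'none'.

i=0 t=12 v=1: → [12,18); WM=11
i=1 t=17 v=7: → [12,18); WM=16
i=2 t=22 v=7: → [18,24); WM=21; [12,18) fires=7
i=3 t=7 v=5: DROP (t<21-0); WM=21
i=4 t=24 v=2: → [24,30); WM=23
i=5 t=7 v=7: DROP (t<23-0); WM=23

3 5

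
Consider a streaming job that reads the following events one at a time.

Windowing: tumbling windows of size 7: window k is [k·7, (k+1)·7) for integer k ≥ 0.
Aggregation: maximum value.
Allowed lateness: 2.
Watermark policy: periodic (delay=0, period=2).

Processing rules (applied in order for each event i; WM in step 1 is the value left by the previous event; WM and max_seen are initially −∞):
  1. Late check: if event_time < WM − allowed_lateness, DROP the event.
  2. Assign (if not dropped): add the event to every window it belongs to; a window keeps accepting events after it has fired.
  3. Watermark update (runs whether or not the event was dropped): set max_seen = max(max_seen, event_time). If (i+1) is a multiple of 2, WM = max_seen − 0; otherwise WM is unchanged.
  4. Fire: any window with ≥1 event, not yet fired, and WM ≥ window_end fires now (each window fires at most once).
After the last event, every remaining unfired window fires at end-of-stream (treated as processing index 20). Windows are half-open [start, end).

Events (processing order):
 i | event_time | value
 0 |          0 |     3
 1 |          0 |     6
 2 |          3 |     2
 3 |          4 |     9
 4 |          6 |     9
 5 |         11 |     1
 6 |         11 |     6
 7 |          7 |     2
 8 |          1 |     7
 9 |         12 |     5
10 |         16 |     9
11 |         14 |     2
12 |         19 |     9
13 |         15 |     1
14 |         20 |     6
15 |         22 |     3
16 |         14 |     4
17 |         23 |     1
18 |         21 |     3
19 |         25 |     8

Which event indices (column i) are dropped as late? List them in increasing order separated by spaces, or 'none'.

7 8 16

i=0 t=0 v=3: → [0,7); WM=−∞
i=1 t=0 v=6: → [0,7); WM=0
i=2 t=3 v=2: → [0,7); WM=0
i=3 t=4 v=9: → [0,7); WM=4
i=4 t=6 v=9: → [0,7); WM=4
i=5 t=11 v=1: → [7,14); WM=11; [0,7) fires=9
i=6 t=11 v=6: → [7,14); WM=11
i=7 t=7 v=2: DROP (t<11-2); WM=11
i=8 t=1 v=7: DROP (t<11-2); WM=11
i=9 t=12 v=5: → [7,14); WM=12
i=10 t=16 v=9: → [14,21); WM=12
i=11 t=14 v=2: → [14,21); WM=16; [7,14) fires=6
i=12 t=19 v=9: → [14,21); WM=16
i=13 t=15 v=1: → [14,21); WM=19
i=14 t=20 v=6: → [14,21); WM=19
i=15 t=22 v=3: → [21,28); WM=22; [14,21) fires=9
i=16 t=14 v=4: DROP (t<22-2); WM=22
i=17 t=23 v=1: → [21,28); WM=23
i=18 t=21 v=3: → [21,28); WM=23
i=19 t=25 v=8: → [21,28); WM=25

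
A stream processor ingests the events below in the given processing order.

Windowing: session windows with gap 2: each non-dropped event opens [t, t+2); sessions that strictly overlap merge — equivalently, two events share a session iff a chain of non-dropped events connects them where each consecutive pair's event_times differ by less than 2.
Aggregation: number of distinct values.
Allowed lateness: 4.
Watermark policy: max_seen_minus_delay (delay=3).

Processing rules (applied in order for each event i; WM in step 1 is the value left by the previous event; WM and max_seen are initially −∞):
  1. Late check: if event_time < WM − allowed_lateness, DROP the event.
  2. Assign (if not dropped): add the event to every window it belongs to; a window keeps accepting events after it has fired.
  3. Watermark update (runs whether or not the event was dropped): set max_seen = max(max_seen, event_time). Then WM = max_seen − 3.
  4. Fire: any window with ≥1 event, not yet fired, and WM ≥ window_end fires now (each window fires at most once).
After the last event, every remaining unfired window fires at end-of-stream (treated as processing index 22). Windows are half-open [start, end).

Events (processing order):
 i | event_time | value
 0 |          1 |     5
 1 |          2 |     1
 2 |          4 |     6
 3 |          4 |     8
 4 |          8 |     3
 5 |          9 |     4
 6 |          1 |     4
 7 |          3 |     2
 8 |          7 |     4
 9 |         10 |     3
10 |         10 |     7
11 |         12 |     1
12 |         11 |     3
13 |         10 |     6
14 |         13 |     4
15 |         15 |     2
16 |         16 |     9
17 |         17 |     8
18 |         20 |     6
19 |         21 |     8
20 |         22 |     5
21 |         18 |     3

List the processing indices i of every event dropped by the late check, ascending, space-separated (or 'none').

6

i=0 t=1 v=5: → [1,3); WM=-2
i=1 t=2 v=1: → [1,4); WM=-1
i=2 t=4 v=6: → [4,6); WM=1
i=3 t=4 v=8: → [4,6); WM=1
i=4 t=8 v=3: → [8,10); WM=5
i=5 t=9 v=4: → [8,11); WM=6
i=6 t=1 v=4: DROP (t<6-4); WM=6
i=7 t=3 v=2: → [1,6); WM=6
i=8 t=7 v=4: → [7,11); WM=6
i=9 t=10 v=3: → [7,12); WM=7
i=10 t=10 v=7: → [7,12); WM=7
i=11 t=12 v=1: → [12,14); WM=9
i=12 t=11 v=3: → [7,14); WM=9
i=13 t=10 v=6: → [7,14); WM=9
i=14 t=13 v=4: → [7,15); WM=10
i=15 t=15 v=2: → [15,17); WM=12
i=16 t=16 v=9: → [15,18); WM=13
i=17 t=17 v=8: → [15,19); WM=14
i=18 t=20 v=6: → [20,22); WM=17
i=19 t=21 v=8: → [20,23); WM=18
i=20 t=22 v=5: → [20,24); WM=19
i=21 t=18 v=3: → [15,20); WM=19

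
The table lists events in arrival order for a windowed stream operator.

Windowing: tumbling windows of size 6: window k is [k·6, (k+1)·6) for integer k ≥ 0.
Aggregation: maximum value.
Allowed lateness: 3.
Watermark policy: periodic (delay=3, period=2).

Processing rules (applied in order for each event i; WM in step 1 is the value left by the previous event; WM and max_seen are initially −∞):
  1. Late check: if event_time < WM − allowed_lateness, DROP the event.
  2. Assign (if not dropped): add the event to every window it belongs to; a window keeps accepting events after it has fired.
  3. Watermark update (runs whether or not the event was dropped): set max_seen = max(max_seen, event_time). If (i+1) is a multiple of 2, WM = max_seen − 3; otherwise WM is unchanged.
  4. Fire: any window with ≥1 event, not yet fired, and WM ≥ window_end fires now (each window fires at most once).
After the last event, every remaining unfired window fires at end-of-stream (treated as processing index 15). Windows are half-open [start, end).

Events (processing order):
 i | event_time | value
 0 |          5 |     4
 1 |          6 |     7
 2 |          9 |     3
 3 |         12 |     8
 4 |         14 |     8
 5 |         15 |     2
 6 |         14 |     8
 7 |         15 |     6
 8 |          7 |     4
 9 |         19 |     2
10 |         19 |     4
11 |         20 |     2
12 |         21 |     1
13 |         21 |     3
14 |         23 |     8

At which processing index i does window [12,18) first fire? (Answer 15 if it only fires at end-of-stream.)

i=0 t=5 v=4: → [0,6); WM=−∞
i=1 t=6 v=7: → [6,12); WM=3
i=2 t=9 v=3: → [6,12); WM=3
i=3 t=12 v=8: → [12,18); WM=9; [0,6) fires=4
i=4 t=14 v=8: → [12,18); WM=9
i=5 t=15 v=2: → [12,18); WM=12; [6,12) fires=7
i=6 t=14 v=8: → [12,18); WM=12
i=7 t=15 v=6: → [12,18); WM=12
i=8 t=7 v=4: DROP (t<12-3); WM=12
i=9 t=19 v=2: → [18,24); WM=16
i=10 t=19 v=4: → [18,24); WM=16
i=11 t=20 v=2: → [18,24); WM=17
i=12 t=21 v=1: → [18,24); WM=17
i=13 t=21 v=3: → [18,24); WM=18; [12,18) fires=8
i=14 t=23 v=8: → [18,24); WM=18

13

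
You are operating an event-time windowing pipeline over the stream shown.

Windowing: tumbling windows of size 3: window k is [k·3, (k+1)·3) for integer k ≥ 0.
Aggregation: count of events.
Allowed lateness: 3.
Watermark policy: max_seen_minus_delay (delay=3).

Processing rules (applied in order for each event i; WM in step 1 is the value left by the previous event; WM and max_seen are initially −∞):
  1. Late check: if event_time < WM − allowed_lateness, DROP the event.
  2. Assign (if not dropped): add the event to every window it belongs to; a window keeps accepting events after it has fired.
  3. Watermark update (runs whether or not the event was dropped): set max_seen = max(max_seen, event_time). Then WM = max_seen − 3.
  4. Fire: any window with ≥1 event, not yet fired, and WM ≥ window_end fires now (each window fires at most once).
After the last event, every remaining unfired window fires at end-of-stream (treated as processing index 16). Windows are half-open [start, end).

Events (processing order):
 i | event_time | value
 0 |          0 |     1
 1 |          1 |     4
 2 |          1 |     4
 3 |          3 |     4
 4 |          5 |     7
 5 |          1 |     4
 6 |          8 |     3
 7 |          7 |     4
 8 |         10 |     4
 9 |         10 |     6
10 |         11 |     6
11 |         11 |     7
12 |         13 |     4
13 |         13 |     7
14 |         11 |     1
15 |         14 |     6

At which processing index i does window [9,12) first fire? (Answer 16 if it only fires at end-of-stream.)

16

i=0 t=0 v=1: → [0,3); WM=-3
i=1 t=1 v=4: → [0,3); WM=-2
i=2 t=1 v=4: → [0,3); WM=-2
i=3 t=3 v=4: → [3,6); WM=0
i=4 t=5 v=7: → [3,6); WM=2
i=5 t=1 v=4: → [0,3); WM=2
i=6 t=8 v=3: → [6,9); WM=5; [0,3) fires=4
i=7 t=7 v=4: → [6,9); WM=5
i=8 t=10 v=4: → [9,12); WM=7; [3,6) fires=2
i=9 t=10 v=6: → [9,12); WM=7
i=10 t=11 v=6: → [9,12); WM=8
i=11 t=11 v=7: → [9,12); WM=8
i=12 t=13 v=4: → [12,15); WM=10; [6,9) fires=2
i=13 t=13 v=7: → [12,15); WM=10
i=14 t=11 v=1: → [9,12); WM=10
i=15 t=14 v=6: → [12,15); WM=11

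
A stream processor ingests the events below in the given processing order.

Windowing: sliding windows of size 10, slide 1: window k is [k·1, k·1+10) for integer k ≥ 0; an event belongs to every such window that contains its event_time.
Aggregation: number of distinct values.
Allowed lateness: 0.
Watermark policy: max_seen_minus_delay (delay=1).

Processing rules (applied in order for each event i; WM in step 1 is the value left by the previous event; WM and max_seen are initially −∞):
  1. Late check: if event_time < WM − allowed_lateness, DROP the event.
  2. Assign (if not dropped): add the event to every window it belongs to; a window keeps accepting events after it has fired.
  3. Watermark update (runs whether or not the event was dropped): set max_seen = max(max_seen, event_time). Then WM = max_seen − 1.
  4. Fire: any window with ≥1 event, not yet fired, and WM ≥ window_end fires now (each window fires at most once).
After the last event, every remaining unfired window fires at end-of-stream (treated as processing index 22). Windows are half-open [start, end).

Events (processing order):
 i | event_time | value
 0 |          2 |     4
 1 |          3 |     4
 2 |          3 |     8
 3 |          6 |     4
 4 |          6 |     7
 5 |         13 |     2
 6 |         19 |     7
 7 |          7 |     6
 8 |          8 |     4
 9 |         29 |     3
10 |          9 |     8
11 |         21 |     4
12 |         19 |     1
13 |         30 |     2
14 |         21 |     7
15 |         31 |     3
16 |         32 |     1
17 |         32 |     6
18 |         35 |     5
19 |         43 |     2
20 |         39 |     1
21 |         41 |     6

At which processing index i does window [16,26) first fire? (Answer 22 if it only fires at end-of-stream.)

i=0 t=2 v=4: → [2,12),[1,11),[0,10); WM=1
i=1 t=3 v=4: → [3,13),[2,12),[1,11),[0,10); WM=2
i=2 t=3 v=8: → [3,13),[2,12),[1,11),[0,10); WM=2
i=3 t=6 v=4: → [6,16),[5,15),[4,14),[3,13),[2,12),[1,11),[0,10); WM=5
i=4 t=6 v=7: → [6,16),[5,15),[4,14),[3,13),[2,12),[1,11),[0,10); WM=5
i=5 t=13 v=2: → [13,23),[12,22),[11,21),[10,20),[9,19),[8,18),[7,17),[6,16),[5,15),[4,14); WM=12; [0,10) fires=3 [1,11) fires=3 [2,12) fires=3
i=6 t=19 v=7: → [19,29),[18,28),[17,27),[16,26),[15,25),[14,24),[13,23),[12,22),[11,21),[10,20); WM=18; [3,13) fires=3 [4,14) fires=3 [5,15) fires=3 [6,16) fires=3 [7,17) fires=1 [8,18) fires=1
i=7 t=7 v=6: DROP (t<18-0); WM=18
i=8 t=8 v=4: DROP (t<18-0); WM=18
i=9 t=29 v=3: → [29,39),[28,38),[27,37),[26,36),[25,35),[24,34),[23,33),[22,32),[21,31),[20,30); WM=28; [9,19) fires=1 [10,20) fires=2 [11,21) fires=2 [12,22) fires=2 [13,23) fires=2 [14,24) fires=1 [15,25) fires=1 [16,26) fires=1 [17,27) fires=1 [18,28) fires=1
i=10 t=9 v=8: DROP (t<28-0); WM=28
i=11 t=21 v=4: DROP (t<28-0); WM=28
i=12 t=19 v=1: DROP (t<28-0); WM=28
i=13 t=30 v=2: → [30,40),[29,39),[28,38),[27,37),[26,36),[25,35),[24,34),[23,33),[22,32),[21,31); WM=29; [19,29) fires=1
i=14 t=21 v=7: DROP (t<29-0); WM=29
i=15 t=31 v=3: → [31,41),[30,40),[29,39),[28,38),[27,37),[26,36),[25,35),[24,34),[23,33),[22,32); WM=30; [20,30) fires=1
i=16 t=32 v=1: → [32,42),[31,41),[30,40),[29,39),[28,38),[27,37),[26,36),[25,35),[24,34),[23,33); WM=31; [21,31) fires=2
i=17 t=32 v=6: → [32,42),[31,41),[30,40),[29,39),[28,38),[27,37),[26,36),[25,35),[24,34),[23,33); WM=31
i=18 t=35 v=5: → [35,45),[34,44),[33,43),[32,42),[31,41),[30,40),[29,39),[28,38),[27,37),[26,36); WM=34; [22,32) fires=2 [23,33) fires=4 [24,34) fires=4
i=19 t=43 v=2: → [43,53),[42,52),[41,51),[40,50),[39,49),[38,48),[37,47),[36,46),[35,45),[34,44); WM=42; [25,35) fires=4 [26,36) fires=5 [27,37) fires=5 [28,38) fires=5 [29,39) fires=5 [30,40) fires=5 [31,41) fires=4 [32,42) fires=3
i=20 t=39 v=1: DROP (t<42-0); WM=42
i=21 t=41 v=6: DROP (t<42-0); WM=42

9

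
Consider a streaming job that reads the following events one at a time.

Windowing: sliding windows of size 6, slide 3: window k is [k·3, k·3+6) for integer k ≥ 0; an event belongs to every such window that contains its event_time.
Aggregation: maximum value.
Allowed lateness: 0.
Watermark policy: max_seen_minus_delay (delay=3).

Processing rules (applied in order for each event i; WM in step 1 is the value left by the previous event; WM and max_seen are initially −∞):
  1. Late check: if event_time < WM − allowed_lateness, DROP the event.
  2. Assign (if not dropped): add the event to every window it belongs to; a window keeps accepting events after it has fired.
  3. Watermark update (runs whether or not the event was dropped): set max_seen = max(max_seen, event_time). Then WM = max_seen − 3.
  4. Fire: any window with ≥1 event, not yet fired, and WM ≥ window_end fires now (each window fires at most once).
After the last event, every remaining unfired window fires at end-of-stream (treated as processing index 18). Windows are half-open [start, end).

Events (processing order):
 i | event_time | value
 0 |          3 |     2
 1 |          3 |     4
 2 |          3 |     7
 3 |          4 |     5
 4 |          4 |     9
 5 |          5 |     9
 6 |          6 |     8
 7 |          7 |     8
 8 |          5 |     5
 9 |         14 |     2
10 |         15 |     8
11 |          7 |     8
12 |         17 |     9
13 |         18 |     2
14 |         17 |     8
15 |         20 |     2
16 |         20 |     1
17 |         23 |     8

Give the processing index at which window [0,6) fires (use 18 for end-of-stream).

9

i=0 t=3 v=2: → [3,9),[0,6); WM=0
i=1 t=3 v=4: → [3,9),[0,6); WM=0
i=2 t=3 v=7: → [3,9),[0,6); WM=0
i=3 t=4 v=5: → [3,9),[0,6); WM=1
i=4 t=4 v=9: → [3,9),[0,6); WM=1
i=5 t=5 v=9: → [3,9),[0,6); WM=2
i=6 t=6 v=8: → [6,12),[3,9); WM=3
i=7 t=7 v=8: → [6,12),[3,9); WM=4
i=8 t=5 v=5: → [3,9),[0,6); WM=4
i=9 t=14 v=2: → [12,18),[9,15); WM=11; [0,6) fires=9 [3,9) fires=9
i=10 t=15 v=8: → [15,21),[12,18); WM=12; [6,12) fires=8
i=11 t=7 v=8: DROP (t<12-0); WM=12
i=12 t=17 v=9: → [15,21),[12,18); WM=14
i=13 t=18 v=2: → [18,24),[15,21); WM=15; [9,15) fires=2
i=14 t=17 v=8: → [15,21),[12,18); WM=15
i=15 t=20 v=2: → [18,24),[15,21); WM=17
i=16 t=20 v=1: → [18,24),[15,21); WM=17
i=17 t=23 v=8: → [21,27),[18,24); WM=20; [12,18) fires=9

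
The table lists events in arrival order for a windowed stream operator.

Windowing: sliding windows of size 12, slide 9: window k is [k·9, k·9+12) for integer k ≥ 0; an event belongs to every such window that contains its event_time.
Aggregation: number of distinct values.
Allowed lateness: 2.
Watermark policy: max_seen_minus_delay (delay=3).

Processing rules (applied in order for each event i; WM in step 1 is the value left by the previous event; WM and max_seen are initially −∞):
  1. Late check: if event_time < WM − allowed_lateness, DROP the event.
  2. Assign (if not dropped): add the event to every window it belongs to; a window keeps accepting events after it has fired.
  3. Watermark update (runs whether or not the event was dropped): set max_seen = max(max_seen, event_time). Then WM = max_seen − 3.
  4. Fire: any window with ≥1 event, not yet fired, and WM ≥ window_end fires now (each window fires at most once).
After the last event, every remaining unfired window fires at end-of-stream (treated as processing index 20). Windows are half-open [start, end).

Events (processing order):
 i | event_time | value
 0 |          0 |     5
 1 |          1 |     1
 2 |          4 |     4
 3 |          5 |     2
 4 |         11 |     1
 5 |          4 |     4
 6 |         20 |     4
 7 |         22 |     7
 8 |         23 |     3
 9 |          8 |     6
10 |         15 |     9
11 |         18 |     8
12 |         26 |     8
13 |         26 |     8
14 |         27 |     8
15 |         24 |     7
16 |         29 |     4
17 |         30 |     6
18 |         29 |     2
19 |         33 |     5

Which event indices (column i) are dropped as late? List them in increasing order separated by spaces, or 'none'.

5 9 10

i=0 t=0 v=5: → [0,12); WM=-3
i=1 t=1 v=1: → [0,12); WM=-2
i=2 t=4 v=4: → [0,12); WM=1
i=3 t=5 v=2: → [0,12); WM=2
i=4 t=11 v=1: → [9,21),[0,12); WM=8
i=5 t=4 v=4: DROP (t<8-2); WM=8
i=6 t=20 v=4: → [18,30),[9,21); WM=17; [0,12) fires=4
i=7 t=22 v=7: → [18,30); WM=19
i=8 t=23 v=3: → [18,30); WM=20
i=9 t=8 v=6: DROP (t<20-2); WM=20
i=10 t=15 v=9: DROP (t<20-2); WM=20
i=11 t=18 v=8: → [18,30),[9,21); WM=20
i=12 t=26 v=8: → [18,30); WM=23; [9,21) fires=3
i=13 t=26 v=8: → [18,30); WM=23
i=14 t=27 v=8: → [27,39),[18,30); WM=24
i=15 t=24 v=7: → [18,30); WM=24
i=16 t=29 v=4: → [27,39),[18,30); WM=26
i=17 t=30 v=6: → [27,39); WM=27
i=18 t=29 v=2: → [27,39),[18,30); WM=27
i=19 t=33 v=5: → [27,39); WM=30; [18,30) fires=5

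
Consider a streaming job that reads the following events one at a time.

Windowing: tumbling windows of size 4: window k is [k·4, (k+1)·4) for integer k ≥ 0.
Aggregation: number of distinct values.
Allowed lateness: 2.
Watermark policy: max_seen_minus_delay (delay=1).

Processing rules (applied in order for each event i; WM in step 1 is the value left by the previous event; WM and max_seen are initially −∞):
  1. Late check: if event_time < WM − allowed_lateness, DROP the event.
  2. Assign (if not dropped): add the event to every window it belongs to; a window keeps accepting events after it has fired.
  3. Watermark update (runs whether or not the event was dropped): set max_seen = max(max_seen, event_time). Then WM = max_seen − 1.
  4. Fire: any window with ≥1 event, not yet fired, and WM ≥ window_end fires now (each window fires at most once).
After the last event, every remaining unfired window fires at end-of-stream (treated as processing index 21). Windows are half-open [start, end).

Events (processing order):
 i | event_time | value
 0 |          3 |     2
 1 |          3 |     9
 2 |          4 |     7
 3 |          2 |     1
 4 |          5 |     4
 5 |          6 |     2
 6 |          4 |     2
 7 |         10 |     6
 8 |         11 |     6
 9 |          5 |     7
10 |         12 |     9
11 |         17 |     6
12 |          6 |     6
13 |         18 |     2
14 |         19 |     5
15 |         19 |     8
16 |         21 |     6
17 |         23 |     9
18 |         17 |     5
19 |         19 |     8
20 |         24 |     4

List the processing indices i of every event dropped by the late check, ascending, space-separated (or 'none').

9 12 18 19

i=0 t=3 v=2: → [0,4); WM=2
i=1 t=3 v=9: → [0,4); WM=2
i=2 t=4 v=7: → [4,8); WM=3
i=3 t=2 v=1: → [0,4); WM=3
i=4 t=5 v=4: → [4,8); WM=4; [0,4) fires=3
i=5 t=6 v=2: → [4,8); WM=5
i=6 t=4 v=2: → [4,8); WM=5
i=7 t=10 v=6: → [8,12); WM=9; [4,8) fires=3
i=8 t=11 v=6: → [8,12); WM=10
i=9 t=5 v=7: DROP (t<10-2); WM=10
i=10 t=12 v=9: → [12,16); WM=11
i=11 t=17 v=6: → [16,20); WM=16; [8,12) fires=1 [12,16) fires=1
i=12 t=6 v=6: DROP (t<16-2); WM=16
i=13 t=18 v=2: → [16,20); WM=17
i=14 t=19 v=5: → [16,20); WM=18
i=15 t=19 v=8: → [16,20); WM=18
i=16 t=21 v=6: → [20,24); WM=20; [16,20) fires=4
i=17 t=23 v=9: → [20,24); WM=22
i=18 t=17 v=5: DROP (t<22-2); WM=22
i=19 t=19 v=8: DROP (t<22-2); WM=22
i=20 t=24 v=4: → [24,28); WM=23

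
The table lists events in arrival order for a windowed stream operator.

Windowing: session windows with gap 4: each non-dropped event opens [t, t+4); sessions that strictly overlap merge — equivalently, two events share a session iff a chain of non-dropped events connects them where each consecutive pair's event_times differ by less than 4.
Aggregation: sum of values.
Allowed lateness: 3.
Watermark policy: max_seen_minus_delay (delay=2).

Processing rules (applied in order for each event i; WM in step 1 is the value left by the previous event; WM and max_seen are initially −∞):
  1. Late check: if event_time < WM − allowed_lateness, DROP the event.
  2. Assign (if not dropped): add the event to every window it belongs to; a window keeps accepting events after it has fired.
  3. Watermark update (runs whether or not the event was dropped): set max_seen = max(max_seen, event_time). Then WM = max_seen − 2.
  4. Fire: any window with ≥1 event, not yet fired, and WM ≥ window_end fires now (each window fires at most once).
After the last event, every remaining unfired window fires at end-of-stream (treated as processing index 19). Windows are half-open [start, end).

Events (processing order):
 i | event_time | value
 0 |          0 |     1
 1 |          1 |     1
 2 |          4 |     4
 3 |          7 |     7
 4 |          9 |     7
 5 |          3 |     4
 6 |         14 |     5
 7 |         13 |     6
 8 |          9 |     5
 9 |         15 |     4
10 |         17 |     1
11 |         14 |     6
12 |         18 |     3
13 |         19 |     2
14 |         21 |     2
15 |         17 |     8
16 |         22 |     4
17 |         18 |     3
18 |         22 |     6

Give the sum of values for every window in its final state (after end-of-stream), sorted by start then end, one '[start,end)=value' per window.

[0,13)=25 [13,26)=50

i=0 t=0 v=1: → [0,4); WM=-2
i=1 t=1 v=1: → [0,5); WM=-1
i=2 t=4 v=4: → [0,8); WM=2
i=3 t=7 v=7: → [0,11); WM=5
i=4 t=9 v=7: → [0,13); WM=7
i=5 t=3 v=4: DROP (t<7-3); WM=7
i=6 t=14 v=5: → [14,18); WM=12
i=7 t=13 v=6: → [13,18); WM=12
i=8 t=9 v=5: → [0,13); WM=12
i=9 t=15 v=4: → [13,19); WM=13
i=10 t=17 v=1: → [13,21); WM=15
i=11 t=14 v=6: → [13,21); WM=15
i=12 t=18 v=3: → [13,22); WM=16
i=13 t=19 v=2: → [13,23); WM=17
i=14 t=21 v=2: → [13,25); WM=19
i=15 t=17 v=8: → [13,25); WM=19
i=16 t=22 v=4: → [13,26); WM=20
i=17 t=18 v=3: → [13,26); WM=20
i=18 t=22 v=6: → [13,26); WM=20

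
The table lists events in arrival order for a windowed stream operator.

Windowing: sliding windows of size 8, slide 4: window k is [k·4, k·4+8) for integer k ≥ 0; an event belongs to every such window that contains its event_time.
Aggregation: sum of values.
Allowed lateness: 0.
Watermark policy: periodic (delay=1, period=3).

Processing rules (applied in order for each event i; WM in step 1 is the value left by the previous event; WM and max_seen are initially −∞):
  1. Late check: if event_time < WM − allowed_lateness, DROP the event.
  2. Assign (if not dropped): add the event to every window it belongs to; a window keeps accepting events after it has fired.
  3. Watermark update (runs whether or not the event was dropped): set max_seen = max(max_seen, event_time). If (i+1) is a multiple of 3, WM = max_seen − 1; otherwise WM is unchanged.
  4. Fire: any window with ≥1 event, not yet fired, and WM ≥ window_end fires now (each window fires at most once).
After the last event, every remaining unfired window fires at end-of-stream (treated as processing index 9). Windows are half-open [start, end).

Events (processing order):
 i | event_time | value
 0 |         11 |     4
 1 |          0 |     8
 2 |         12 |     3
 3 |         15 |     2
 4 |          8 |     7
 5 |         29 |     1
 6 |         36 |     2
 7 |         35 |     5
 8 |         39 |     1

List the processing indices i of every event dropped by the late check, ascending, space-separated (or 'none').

i=0 t=11 v=4: → [8,16),[4,12); WM=−∞
i=1 t=0 v=8: → [0,8); WM=−∞
i=2 t=12 v=3: → [12,20),[8,16); WM=11; [0,8) fires=8
i=3 t=15 v=2: → [12,20),[8,16); WM=11
i=4 t=8 v=7: DROP (t<11-0); WM=11
i=5 t=29 v=1: → [28,36),[24,32); WM=28; [4,12) fires=4 [8,16) fires=9 [12,20) fires=5
i=6 t=36 v=2: → [36,44),[32,40); WM=28
i=7 t=35 v=5: → [32,40),[28,36); WM=28
i=8 t=39 v=1: → [36,44),[32,40); WM=38; [24,32) fires=1 [28,36) fires=6

4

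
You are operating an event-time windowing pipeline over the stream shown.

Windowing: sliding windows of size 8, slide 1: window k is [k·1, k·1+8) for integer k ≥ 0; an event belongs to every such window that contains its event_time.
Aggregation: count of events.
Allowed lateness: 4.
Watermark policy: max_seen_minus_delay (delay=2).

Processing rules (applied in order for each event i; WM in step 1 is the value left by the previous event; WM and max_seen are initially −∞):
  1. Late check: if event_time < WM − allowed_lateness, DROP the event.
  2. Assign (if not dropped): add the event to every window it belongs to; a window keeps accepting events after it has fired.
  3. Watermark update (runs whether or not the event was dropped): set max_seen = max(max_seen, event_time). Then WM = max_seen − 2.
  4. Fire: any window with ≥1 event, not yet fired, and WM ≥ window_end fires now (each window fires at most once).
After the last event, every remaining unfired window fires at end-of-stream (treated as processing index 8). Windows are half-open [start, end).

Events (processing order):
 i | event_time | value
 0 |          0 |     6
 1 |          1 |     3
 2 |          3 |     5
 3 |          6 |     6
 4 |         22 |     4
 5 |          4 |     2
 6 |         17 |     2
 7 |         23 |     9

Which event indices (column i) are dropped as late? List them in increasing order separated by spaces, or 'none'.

i=0 t=0 v=6: → [0,8); WM=-2
i=1 t=1 v=3: → [1,9),[0,8); WM=-1
i=2 t=3 v=5: → [3,11),[2,10),[1,9),[0,8); WM=1
i=3 t=6 v=6: → [6,14),[5,13),[4,12),[3,11),[2,10),[1,9),[0,8); WM=4
i=4 t=22 v=4: → [22,30),[21,29),[20,28),[19,27),[18,26),[17,25),[16,24),[15,23); WM=20; [0,8) fires=4 [1,9) fires=3 [2,10) fires=2 [3,11) fires=2 [4,12) fires=1 [5,13) fires=1 [6,14) fires=1
i=5 t=4 v=2: DROP (t<20-4); WM=20
i=6 t=17 v=2: → [17,25),[16,24),[15,23),[14,22),[13,21),[12,20),[11,19),[10,18); WM=20; [10,18) fires=1 [11,19) fires=1 [12,20) fires=1
i=7 t=23 v=9: → [23,31),[22,30),[21,29),[20,28),[19,27),[18,26),[17,25),[16,24); WM=21; [13,21) fires=1

5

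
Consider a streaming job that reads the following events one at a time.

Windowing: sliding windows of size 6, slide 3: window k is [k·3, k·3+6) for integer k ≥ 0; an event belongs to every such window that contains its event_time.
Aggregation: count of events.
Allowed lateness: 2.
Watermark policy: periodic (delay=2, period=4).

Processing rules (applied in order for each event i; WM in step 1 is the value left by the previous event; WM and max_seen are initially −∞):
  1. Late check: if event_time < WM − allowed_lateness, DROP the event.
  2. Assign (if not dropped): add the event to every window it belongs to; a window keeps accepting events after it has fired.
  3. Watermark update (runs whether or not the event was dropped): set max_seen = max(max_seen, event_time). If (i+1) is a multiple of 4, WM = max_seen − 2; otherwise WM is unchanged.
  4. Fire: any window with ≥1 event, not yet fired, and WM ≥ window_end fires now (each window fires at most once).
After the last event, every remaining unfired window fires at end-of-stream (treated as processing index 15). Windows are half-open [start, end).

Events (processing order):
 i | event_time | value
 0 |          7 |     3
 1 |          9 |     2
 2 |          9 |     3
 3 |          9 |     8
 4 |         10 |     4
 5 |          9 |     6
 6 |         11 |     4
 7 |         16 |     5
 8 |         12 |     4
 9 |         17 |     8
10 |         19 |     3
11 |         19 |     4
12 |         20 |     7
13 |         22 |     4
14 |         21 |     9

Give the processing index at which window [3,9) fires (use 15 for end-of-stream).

7

i=0 t=7 v=3: → [6,12),[3,9); WM=−∞
i=1 t=9 v=2: → [9,15),[6,12); WM=−∞
i=2 t=9 v=3: → [9,15),[6,12); WM=−∞
i=3 t=9 v=8: → [9,15),[6,12); WM=7
i=4 t=10 v=4: → [9,15),[6,12); WM=7
i=5 t=9 v=6: → [9,15),[6,12); WM=7
i=6 t=11 v=4: → [9,15),[6,12); WM=7
i=7 t=16 v=5: → [15,21),[12,18); WM=14; [3,9) fires=1 [6,12) fires=7
i=8 t=12 v=4: → [12,18),[9,15); WM=14
i=9 t=17 v=8: → [15,21),[12,18); WM=14
i=10 t=19 v=3: → [18,24),[15,21); WM=14
i=11 t=19 v=4: → [18,24),[15,21); WM=17; [9,15) fires=7
i=12 t=20 v=7: → [18,24),[15,21); WM=17
i=13 t=22 v=4: → [21,27),[18,24); WM=17
i=14 t=21 v=9: → [21,27),[18,24); WM=17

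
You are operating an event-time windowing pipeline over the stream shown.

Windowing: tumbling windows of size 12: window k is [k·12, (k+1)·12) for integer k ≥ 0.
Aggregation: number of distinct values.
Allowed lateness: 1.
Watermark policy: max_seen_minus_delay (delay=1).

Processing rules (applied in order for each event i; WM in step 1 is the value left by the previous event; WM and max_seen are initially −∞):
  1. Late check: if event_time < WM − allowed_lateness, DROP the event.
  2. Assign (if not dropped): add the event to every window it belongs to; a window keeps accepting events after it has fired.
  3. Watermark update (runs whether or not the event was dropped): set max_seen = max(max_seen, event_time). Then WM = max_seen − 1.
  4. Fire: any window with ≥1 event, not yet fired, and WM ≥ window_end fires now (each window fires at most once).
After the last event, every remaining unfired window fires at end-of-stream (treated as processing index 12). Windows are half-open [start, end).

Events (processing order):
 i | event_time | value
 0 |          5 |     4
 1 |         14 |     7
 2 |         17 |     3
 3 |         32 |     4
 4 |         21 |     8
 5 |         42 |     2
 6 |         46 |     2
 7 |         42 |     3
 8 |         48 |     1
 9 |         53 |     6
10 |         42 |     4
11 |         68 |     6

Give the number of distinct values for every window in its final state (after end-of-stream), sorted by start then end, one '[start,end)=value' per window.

i=0 t=5 v=4: → [0,12); WM=4
i=1 t=14 v=7: → [12,24); WM=13; [0,12) fires=1
i=2 t=17 v=3: → [12,24); WM=16
i=3 t=32 v=4: → [24,36); WM=31; [12,24) fires=2
i=4 t=21 v=8: DROP (t<31-1); WM=31
i=5 t=42 v=2: → [36,48); WM=41; [24,36) fires=1
i=6 t=46 v=2: → [36,48); WM=45
i=7 t=42 v=3: DROP (t<45-1); WM=45
i=8 t=48 v=1: → [48,60); WM=47
i=9 t=53 v=6: → [48,60); WM=52; [36,48) fires=1
i=10 t=42 v=4: DROP (t<52-1); WM=52
i=11 t=68 v=6: → [60,72); WM=67; [48,60) fires=2

[0,12)=1 [12,24)=2 [24,36)=1 [36,48)=1 [48,60)=2 [60,72)=1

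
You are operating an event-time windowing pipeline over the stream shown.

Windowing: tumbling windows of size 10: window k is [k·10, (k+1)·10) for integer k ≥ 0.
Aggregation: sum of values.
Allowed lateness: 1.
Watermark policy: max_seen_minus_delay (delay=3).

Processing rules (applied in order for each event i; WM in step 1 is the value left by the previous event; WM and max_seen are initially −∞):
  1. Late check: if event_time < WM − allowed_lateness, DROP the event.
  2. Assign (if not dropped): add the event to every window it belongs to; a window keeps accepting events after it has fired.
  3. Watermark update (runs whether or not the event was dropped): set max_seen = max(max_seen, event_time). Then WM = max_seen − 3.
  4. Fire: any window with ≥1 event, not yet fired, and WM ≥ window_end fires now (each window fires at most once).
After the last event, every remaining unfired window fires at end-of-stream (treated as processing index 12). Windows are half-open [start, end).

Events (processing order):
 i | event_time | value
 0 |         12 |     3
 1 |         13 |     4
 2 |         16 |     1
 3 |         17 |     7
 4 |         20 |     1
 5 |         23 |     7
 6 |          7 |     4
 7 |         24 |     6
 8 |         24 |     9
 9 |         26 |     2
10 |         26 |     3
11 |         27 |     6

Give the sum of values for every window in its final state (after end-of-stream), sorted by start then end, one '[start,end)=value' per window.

i=0 t=12 v=3: → [10,20); WM=9
i=1 t=13 v=4: → [10,20); WM=10
i=2 t=16 v=1: → [10,20); WM=13
i=3 t=17 v=7: → [10,20); WM=14
i=4 t=20 v=1: → [20,30); WM=17
i=5 t=23 v=7: → [20,30); WM=20; [10,20) fires=15
i=6 t=7 v=4: DROP (t<20-1); WM=20
i=7 t=24 v=6: → [20,30); WM=21
i=8 t=24 v=9: → [20,30); WM=21
i=9 t=26 v=2: → [20,30); WM=23
i=10 t=26 v=3: → [20,30); WM=23
i=11 t=27 v=6: → [20,30); WM=24

[10,20)=15 [20,30)=34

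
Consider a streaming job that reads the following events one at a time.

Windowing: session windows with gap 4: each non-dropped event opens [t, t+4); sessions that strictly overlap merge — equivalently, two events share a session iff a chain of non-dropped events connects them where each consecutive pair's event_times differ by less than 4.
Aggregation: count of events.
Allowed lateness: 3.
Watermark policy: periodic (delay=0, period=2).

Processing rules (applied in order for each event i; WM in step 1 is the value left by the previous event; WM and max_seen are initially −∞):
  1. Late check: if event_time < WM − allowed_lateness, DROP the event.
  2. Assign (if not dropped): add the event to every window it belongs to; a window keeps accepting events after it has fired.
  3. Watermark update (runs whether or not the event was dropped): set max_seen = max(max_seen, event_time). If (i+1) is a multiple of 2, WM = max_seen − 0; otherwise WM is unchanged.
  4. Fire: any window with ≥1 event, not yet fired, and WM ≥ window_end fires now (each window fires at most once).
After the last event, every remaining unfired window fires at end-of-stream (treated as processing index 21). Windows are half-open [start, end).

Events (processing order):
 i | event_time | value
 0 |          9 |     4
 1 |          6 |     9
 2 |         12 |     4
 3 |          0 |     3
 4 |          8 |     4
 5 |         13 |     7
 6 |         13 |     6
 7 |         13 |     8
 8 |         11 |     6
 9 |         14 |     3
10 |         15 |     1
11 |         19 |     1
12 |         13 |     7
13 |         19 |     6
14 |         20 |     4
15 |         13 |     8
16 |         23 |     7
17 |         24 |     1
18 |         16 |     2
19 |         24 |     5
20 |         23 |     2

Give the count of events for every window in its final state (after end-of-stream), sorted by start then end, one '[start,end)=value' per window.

[6,19)=9 [19,28)=7

i=0 t=9 v=4: → [9,13); WM=−∞
i=1 t=6 v=9: → [6,13); WM=9
i=2 t=12 v=4: → [6,16); WM=9
i=3 t=0 v=3: DROP (t<9-3); WM=12
i=4 t=8 v=4: DROP (t<12-3); WM=12
i=5 t=13 v=7: → [6,17); WM=13
i=6 t=13 v=6: → [6,17); WM=13
i=7 t=13 v=8: → [6,17); WM=13
i=8 t=11 v=6: → [6,17); WM=13
i=9 t=14 v=3: → [6,18); WM=14
i=10 t=15 v=1: → [6,19); WM=14
i=11 t=19 v=1: → [19,23); WM=19
i=12 t=13 v=7: DROP (t<19-3); WM=19
i=13 t=19 v=6: → [19,23); WM=19
i=14 t=20 v=4: → [19,24); WM=19
i=15 t=13 v=8: DROP (t<19-3); WM=20
i=16 t=23 v=7: → [19,27); WM=20
i=17 t=24 v=1: → [19,28); WM=24
i=18 t=16 v=2: DROP (t<24-3); WM=24
i=19 t=24 v=5: → [19,28); WM=24
i=20 t=23 v=2: → [19,28); WM=24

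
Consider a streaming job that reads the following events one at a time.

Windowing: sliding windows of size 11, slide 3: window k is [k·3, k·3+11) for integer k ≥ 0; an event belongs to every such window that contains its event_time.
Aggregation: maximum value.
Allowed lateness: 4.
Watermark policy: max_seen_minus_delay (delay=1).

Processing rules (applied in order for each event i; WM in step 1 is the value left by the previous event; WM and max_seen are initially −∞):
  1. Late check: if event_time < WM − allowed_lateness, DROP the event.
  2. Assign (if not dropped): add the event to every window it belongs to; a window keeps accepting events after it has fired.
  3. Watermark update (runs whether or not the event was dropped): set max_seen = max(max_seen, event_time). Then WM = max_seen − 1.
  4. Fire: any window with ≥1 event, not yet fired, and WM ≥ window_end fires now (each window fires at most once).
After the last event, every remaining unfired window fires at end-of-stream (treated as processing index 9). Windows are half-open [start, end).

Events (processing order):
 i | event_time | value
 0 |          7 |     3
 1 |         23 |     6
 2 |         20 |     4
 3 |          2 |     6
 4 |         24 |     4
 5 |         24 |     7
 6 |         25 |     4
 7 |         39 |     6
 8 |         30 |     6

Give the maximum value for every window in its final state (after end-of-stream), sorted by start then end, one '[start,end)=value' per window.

[0,11)=3 [3,14)=3 [6,17)=3 [12,23)=4 [15,26)=7 [18,29)=7 [21,32)=7 [24,35)=7 [30,41)=6 [33,44)=6 [36,47)=6 [39,50)=6

i=0 t=7 v=3: → [6,17),[3,14),[0,11); WM=6
i=1 t=23 v=6: → [21,32),[18,29),[15,26); WM=22; [0,11) fires=3 [3,14) fires=3 [6,17) fires=3
i=2 t=20 v=4: → [18,29),[15,26),[12,23); WM=22
i=3 t=2 v=6: DROP (t<22-4); WM=22
i=4 t=24 v=4: → [24,35),[21,32),[18,29),[15,26); WM=23; [12,23) fires=4
i=5 t=24 v=7: → [24,35),[21,32),[18,29),[15,26); WM=23
i=6 t=25 v=4: → [24,35),[21,32),[18,29),[15,26); WM=24
i=7 t=39 v=6: → [39,50),[36,47),[33,44),[30,41); WM=38; [15,26) fires=7 [18,29) fires=7 [21,32) fires=7 [24,35) fires=7
i=8 t=30 v=6: DROP (t<38-4); WM=38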